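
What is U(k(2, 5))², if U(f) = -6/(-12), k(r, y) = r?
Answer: ¼ ≈ 0.25000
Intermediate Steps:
U(f) = ½ (U(f) = -6*(-1/12) = ½)
U(k(2, 5))² = (½)² = ¼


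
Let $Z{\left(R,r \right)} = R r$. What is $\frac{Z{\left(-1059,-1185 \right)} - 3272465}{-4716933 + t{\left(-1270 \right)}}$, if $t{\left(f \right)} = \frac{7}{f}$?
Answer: $\frac{2562288500}{5990504917} \approx 0.42772$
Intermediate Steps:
$\frac{Z{\left(-1059,-1185 \right)} - 3272465}{-4716933 + t{\left(-1270 \right)}} = \frac{\left(-1059\right) \left(-1185\right) - 3272465}{-4716933 + \frac{7}{-1270}} = \frac{1254915 - 3272465}{-4716933 + 7 \left(- \frac{1}{1270}\right)} = - \frac{2017550}{-4716933 - \frac{7}{1270}} = - \frac{2017550}{- \frac{5990504917}{1270}} = \left(-2017550\right) \left(- \frac{1270}{5990504917}\right) = \frac{2562288500}{5990504917}$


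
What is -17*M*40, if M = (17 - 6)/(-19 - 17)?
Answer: 1870/9 ≈ 207.78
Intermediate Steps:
M = -11/36 (M = 11/(-36) = 11*(-1/36) = -11/36 ≈ -0.30556)
-17*M*40 = -17*(-11/36)*40 = (187/36)*40 = 1870/9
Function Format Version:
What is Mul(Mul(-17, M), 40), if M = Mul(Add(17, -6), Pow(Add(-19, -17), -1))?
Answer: Rational(1870, 9) ≈ 207.78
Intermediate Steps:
M = Rational(-11, 36) (M = Mul(11, Pow(-36, -1)) = Mul(11, Rational(-1, 36)) = Rational(-11, 36) ≈ -0.30556)
Mul(Mul(-17, M), 40) = Mul(Mul(-17, Rational(-11, 36)), 40) = Mul(Rational(187, 36), 40) = Rational(1870, 9)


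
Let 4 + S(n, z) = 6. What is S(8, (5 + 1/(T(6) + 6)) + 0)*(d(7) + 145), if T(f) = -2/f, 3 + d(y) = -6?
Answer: 272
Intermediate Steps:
d(y) = -9 (d(y) = -3 - 6 = -9)
S(n, z) = 2 (S(n, z) = -4 + 6 = 2)
S(8, (5 + 1/(T(6) + 6)) + 0)*(d(7) + 145) = 2*(-9 + 145) = 2*136 = 272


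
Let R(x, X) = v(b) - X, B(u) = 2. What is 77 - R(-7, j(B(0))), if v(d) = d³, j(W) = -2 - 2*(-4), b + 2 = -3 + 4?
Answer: 84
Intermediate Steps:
b = -1 (b = -2 + (-3 + 4) = -2 + 1 = -1)
j(W) = 6 (j(W) = -2 + 8 = 6)
R(x, X) = -1 - X (R(x, X) = (-1)³ - X = -1 - X)
77 - R(-7, j(B(0))) = 77 - (-1 - 1*6) = 77 - (-1 - 6) = 77 - 1*(-7) = 77 + 7 = 84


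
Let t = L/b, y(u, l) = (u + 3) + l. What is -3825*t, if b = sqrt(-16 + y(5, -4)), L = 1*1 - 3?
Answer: -1275*I*sqrt(3) ≈ -2208.4*I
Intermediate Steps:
y(u, l) = 3 + l + u (y(u, l) = (3 + u) + l = 3 + l + u)
L = -2 (L = 1 - 3 = -2)
b = 2*I*sqrt(3) (b = sqrt(-16 + (3 - 4 + 5)) = sqrt(-16 + 4) = sqrt(-12) = 2*I*sqrt(3) ≈ 3.4641*I)
t = I*sqrt(3)/3 (t = -2*(-I*sqrt(3)/6) = -(-1)*I*sqrt(3)/3 = I*sqrt(3)/3 ≈ 0.57735*I)
-3825*t = -1275*I*sqrt(3)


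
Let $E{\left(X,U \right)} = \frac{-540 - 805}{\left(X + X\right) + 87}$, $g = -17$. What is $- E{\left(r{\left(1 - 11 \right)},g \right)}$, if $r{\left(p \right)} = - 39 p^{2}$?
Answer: $- \frac{1345}{7713} \approx -0.17438$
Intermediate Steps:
$E{\left(X,U \right)} = - \frac{1345}{87 + 2 X}$ ($E{\left(X,U \right)} = - \frac{1345}{2 X + 87} = - \frac{1345}{87 + 2 X}$)
$- E{\left(r{\left(1 - 11 \right)},g \right)} = - \frac{-1345}{87 + 2 \left(- 39 \left(1 - 11\right)^{2}\right)} = - \frac{-1345}{87 + 2 \left(- 39 \left(-10\right)^{2}\right)} = - \frac{-1345}{87 + 2 \left(\left(-39\right) 100\right)} = - \frac{-1345}{87 + 2 \left(-3900\right)} = - \frac{-1345}{87 - 7800} = - \frac{-1345}{-7713} = - \frac{\left(-1345\right) \left(-1\right)}{7713} = \left(-1\right) \frac{1345}{7713} = - \frac{1345}{7713}$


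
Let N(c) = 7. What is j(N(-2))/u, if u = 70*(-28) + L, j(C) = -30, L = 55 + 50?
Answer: 6/371 ≈ 0.016172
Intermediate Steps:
L = 105
u = -1855 (u = 70*(-28) + 105 = -1960 + 105 = -1855)
j(N(-2))/u = -30/(-1855) = -30*(-1/1855) = 6/371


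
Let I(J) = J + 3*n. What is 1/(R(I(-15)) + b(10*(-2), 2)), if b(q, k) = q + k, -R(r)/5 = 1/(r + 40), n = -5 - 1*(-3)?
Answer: -19/347 ≈ -0.054755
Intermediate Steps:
n = -2 (n = -5 + 3 = -2)
I(J) = -6 + J (I(J) = J + 3*(-2) = J - 6 = -6 + J)
R(r) = -5/(40 + r) (R(r) = -5/(r + 40) = -5/(40 + r))
b(q, k) = k + q
1/(R(I(-15)) + b(10*(-2), 2)) = 1/(-5/(40 + (-6 - 15)) + (2 + 10*(-2))) = 1/(-5/(40 - 21) + (2 - 20)) = 1/(-5/19 - 18) = 1/(-347/19) = -19/347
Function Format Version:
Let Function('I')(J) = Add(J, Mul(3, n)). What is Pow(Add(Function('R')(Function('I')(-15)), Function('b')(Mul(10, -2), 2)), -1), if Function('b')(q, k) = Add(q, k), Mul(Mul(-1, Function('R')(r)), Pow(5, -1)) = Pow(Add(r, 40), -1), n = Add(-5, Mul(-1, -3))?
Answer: Rational(-19, 347) ≈ -0.054755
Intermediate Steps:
n = -2 (n = Add(-5, 3) = -2)
Function('I')(J) = Add(-6, J) (Function('I')(J) = Add(J, Mul(3, -2)) = Add(J, -6) = Add(-6, J))
Function('R')(r) = Mul(-5, Pow(Add(40, r), -1)) (Function('R')(r) = Mul(-5, Pow(Add(r, 40), -1)) = Mul(-5, Pow(Add(40, r), -1)))
Function('b')(q, k) = Add(k, q)
Pow(Add(Function('R')(Function('I')(-15)), Function('b')(Mul(10, -2), 2)), -1) = Pow(Add(Mul(-5, Pow(Add(40, Add(-6, -15)), -1)), Add(2, Mul(10, -2))), -1) = Pow(Add(Mul(-5, Pow(Add(40, -21), -1)), Add(2, -20)), -1) = Pow(Add(Mul(-5, Pow(19, -1)), -18), -1) = Pow(Add(Mul(-5, Rational(1, 19)), -18), -1) = Pow(Add(Rational(-5, 19), -18), -1) = Pow(Rational(-347, 19), -1) = Rational(-19, 347)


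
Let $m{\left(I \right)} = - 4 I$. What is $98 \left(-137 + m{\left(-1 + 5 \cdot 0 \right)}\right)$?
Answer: $-13034$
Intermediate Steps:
$98 \left(-137 + m{\left(-1 + 5 \cdot 0 \right)}\right) = 98 \left(-137 - 4 \left(-1 + 5 \cdot 0\right)\right) = 98 \left(-137 - 4 \left(-1 + 0\right)\right) = 98 \left(-137 - -4\right) = 98 \left(-137 + 4\right) = 98 \left(-133\right) = -13034$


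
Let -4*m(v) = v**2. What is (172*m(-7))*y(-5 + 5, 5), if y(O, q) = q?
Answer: -10535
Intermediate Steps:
m(v) = -v**2/4
(172*m(-7))*y(-5 + 5, 5) = (172*(-1/4*(-7)**2))*5 = (172*(-1/4*49))*5 = (172*(-49/4))*5 = -2107*5 = -10535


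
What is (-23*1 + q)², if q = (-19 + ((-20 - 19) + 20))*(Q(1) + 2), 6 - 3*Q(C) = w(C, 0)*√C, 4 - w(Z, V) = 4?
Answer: 30625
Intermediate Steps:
w(Z, V) = 0 (w(Z, V) = 4 - 1*4 = 4 - 4 = 0)
Q(C) = 2 (Q(C) = 2 - 0*√C = 2 - ⅓*0 = 2 + 0 = 2)
q = -152 (q = (-19 + ((-20 - 19) + 20))*(2 + 2) = (-19 + (-39 + 20))*4 = (-19 - 19)*4 = -38*4 = -152)
(-23*1 + q)² = (-23*1 - 152)² = (-23 - 152)² = (-175)² = 30625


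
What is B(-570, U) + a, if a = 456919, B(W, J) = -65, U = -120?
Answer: 456854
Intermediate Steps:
B(-570, U) + a = -65 + 456919 = 456854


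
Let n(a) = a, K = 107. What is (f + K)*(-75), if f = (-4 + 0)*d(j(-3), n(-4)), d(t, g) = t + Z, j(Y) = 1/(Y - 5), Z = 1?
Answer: -15525/2 ≈ -7762.5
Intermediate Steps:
j(Y) = 1/(-5 + Y)
d(t, g) = 1 + t (d(t, g) = t + 1 = 1 + t)
f = -7/2 (f = (-4 + 0)*(1 + 1/(-5 - 3)) = -4*(1 + 1/(-8)) = -4*(1 - ⅛) = -4*7/8 = -7/2 ≈ -3.5000)
(f + K)*(-75) = (-7/2 + 107)*(-75) = (207/2)*(-75) = -15525/2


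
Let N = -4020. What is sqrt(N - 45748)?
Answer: 2*I*sqrt(12442) ≈ 223.09*I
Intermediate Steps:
sqrt(N - 45748) = sqrt(-4020 - 45748) = sqrt(-49768) = 2*I*sqrt(12442)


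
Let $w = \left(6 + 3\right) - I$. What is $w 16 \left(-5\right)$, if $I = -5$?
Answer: $-1120$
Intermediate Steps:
$w = 14$ ($w = \left(6 + 3\right) - -5 = 9 + 5 = 14$)
$w 16 \left(-5\right) = 14 \cdot 16 \left(-5\right) = 224 \left(-5\right) = -1120$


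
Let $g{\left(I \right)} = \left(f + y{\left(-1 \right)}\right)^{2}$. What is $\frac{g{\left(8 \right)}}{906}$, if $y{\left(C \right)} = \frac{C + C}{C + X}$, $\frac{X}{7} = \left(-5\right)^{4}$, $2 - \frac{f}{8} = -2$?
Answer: $\frac{4897620289}{4333369914} \approx 1.1302$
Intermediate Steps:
$f = 32$ ($f = 16 - -16 = 16 + 16 = 32$)
$X = 4375$ ($X = 7 \left(-5\right)^{4} = 7 \cdot 625 = 4375$)
$y{\left(C \right)} = \frac{2 C}{4375 + C}$ ($y{\left(C \right)} = \frac{C + C}{C + 4375} = \frac{2 C}{4375 + C}$)
$g{\left(I \right)} = \frac{4897620289}{4782969}$ ($g{\left(I \right)} = \left(32 + 2 \left(-1\right) \frac{1}{4375 - 1}\right)^{2} = \left(32 + 2 \left(-1\right) \frac{1}{4374}\right)^{2} = \left(32 - \frac{1}{2187}\right)^{2} = \left(\frac{69983}{2187}\right)^{2} = \frac{4897620289}{4782969}$)
$\frac{g{\left(8 \right)}}{906} = \frac{4897620289}{4782969 \cdot 906} = \frac{4897620289}{4782969} \cdot \frac{1}{906} = \frac{4897620289}{4333369914}$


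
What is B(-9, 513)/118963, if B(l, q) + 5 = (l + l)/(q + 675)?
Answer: -331/7851558 ≈ -4.2157e-5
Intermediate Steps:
B(l, q) = -5 + 2*l/(675 + q) (B(l, q) = -5 + (l + l)/(q + 675) = -5 + (2*l)/(675 + q) = -5 + 2*l/(675 + q))
B(-9, 513)/118963 = ((-3375 - 5*513 + 2*(-9))/(675 + 513))/118963 = ((-3375 - 2565 - 18)/1188)*(1/118963) = ((1/1188)*(-5958))*(1/118963) = -331/66*1/118963 = -331/7851558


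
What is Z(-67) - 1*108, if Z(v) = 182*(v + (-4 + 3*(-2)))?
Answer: -14122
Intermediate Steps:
Z(v) = -1820 + 182*v (Z(v) = 182*(v + (-4 - 6)) = 182*(v - 10) = 182*(-10 + v) = -1820 + 182*v)
Z(-67) - 1*108 = (-1820 + 182*(-67)) - 1*108 = (-1820 - 12194) - 108 = -14014 - 108 = -14122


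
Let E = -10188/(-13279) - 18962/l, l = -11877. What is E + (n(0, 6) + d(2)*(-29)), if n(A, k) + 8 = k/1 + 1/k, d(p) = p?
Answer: -6042530617/105143122 ≈ -57.470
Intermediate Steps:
E = 372799274/157714683 (E = -10188/(-13279) - 18962/(-11877) = -10188*(-1/13279) - 18962*(-1/11877) = 10188/13279 + 18962/11877 = 372799274/157714683 ≈ 2.3638)
n(A, k) = -8 + k + 1/k (n(A, k) = -8 + (k/1 + 1/k) = -8 + (k*1 + 1/k) = -8 + (k + 1/k) = -8 + k + 1/k)
E + (n(0, 6) + d(2)*(-29)) = 372799274/157714683 + ((-8 + 6 + 1/6) + 2*(-29)) = 372799274/157714683 + ((-8 + 6 + ⅙) - 58) = 372799274/157714683 + (-11/6 - 58) = 372799274/157714683 - 359/6 = -6042530617/105143122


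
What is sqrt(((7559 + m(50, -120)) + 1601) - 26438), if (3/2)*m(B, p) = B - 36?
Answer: I*sqrt(155418)/3 ≈ 131.41*I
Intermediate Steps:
m(B, p) = -24 + 2*B/3 (m(B, p) = 2*(B - 36)/3 = 2*(-36 + B)/3 = -24 + 2*B/3)
sqrt(((7559 + m(50, -120)) + 1601) - 26438) = sqrt(((7559 + (-24 + (2/3)*50)) + 1601) - 26438) = sqrt(((7559 + (-24 + 100/3)) + 1601) - 26438) = sqrt(((7559 + 28/3) + 1601) - 26438) = sqrt((22705/3 + 1601) - 26438) = sqrt(27508/3 - 26438) = sqrt(-51806/3) = I*sqrt(155418)/3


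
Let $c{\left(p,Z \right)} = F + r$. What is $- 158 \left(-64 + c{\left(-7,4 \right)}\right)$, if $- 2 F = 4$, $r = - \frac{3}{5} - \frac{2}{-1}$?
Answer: $\frac{51034}{5} \approx 10207.0$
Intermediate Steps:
$r = \frac{7}{5}$ ($r = \left(-3\right) \frac{1}{5} - -2 = - \frac{3}{5} + 2 = \frac{7}{5} \approx 1.4$)
$F = -2$ ($F = \left(- \frac{1}{2}\right) 4 = -2$)
$c{\left(p,Z \right)} = - \frac{3}{5}$ ($c{\left(p,Z \right)} = -2 + \frac{7}{5} = - \frac{3}{5}$)
$- 158 \left(-64 + c{\left(-7,4 \right)}\right) = - 158 \left(-64 - \frac{3}{5}\right) = \left(-158\right) \left(- \frac{323}{5}\right) = \frac{51034}{5}$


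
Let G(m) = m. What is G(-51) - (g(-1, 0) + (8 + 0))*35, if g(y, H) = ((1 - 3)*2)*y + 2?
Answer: -541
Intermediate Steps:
g(y, H) = 2 - 4*y (g(y, H) = (-2*2)*y + 2 = -4*y + 2 = 2 - 4*y)
G(-51) - (g(-1, 0) + (8 + 0))*35 = -51 - ((2 - 4*(-1)) + (8 + 0))*35 = -51 - ((2 + 4) + 8)*35 = -51 - (6 + 8)*35 = -51 - 14*35 = -51 - 1*490 = -51 - 490 = -541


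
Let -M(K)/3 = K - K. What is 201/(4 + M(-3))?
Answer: 201/4 ≈ 50.250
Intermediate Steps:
M(K) = 0 (M(K) = -3*(K - K) = -3*0 = 0)
201/(4 + M(-3)) = 201/(4 + 0) = 201/4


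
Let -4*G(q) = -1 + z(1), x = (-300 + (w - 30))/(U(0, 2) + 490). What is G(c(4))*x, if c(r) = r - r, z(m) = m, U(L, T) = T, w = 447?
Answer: 0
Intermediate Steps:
x = 39/164 (x = (-300 + (447 - 30))/(2 + 490) = (-300 + 417)/492 = 117*(1/492) = 39/164 ≈ 0.23780)
c(r) = 0
G(q) = 0 (G(q) = -(-1 + 1)/4 = -¼*0 = 0)
G(c(4))*x = 0*(39/164) = 0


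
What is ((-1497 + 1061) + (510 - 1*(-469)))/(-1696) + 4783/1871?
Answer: 7096015/3173216 ≈ 2.2362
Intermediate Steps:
((-1497 + 1061) + (510 - 1*(-469)))/(-1696) + 4783/1871 = (-436 + (510 + 469))*(-1/1696) + 4783*(1/1871) = (-436 + 979)*(-1/1696) + 4783/1871 = 543*(-1/1696) + 4783/1871 = -543/1696 + 4783/1871 = 7096015/3173216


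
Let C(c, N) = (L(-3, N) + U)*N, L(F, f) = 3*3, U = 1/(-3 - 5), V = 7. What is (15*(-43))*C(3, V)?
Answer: -320565/8 ≈ -40071.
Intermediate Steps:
U = -⅛ (U = 1/(-8) = -⅛ ≈ -0.12500)
L(F, f) = 9
C(c, N) = 71*N/8 (C(c, N) = (9 - ⅛)*N = 71*N/8)
(15*(-43))*C(3, V) = (15*(-43))*((71/8)*7) = -645*497/8 = -320565/8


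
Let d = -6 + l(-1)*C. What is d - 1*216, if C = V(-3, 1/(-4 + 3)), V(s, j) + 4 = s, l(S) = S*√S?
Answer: -222 + 7*I ≈ -222.0 + 7.0*I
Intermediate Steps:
l(S) = S^(3/2)
V(s, j) = -4 + s
C = -7 (C = -4 - 3 = -7)
d = -6 + 7*I (d = -6 + (-1)^(3/2)*(-7) = -6 - I*(-7) = -6 + 7*I ≈ -6.0 + 7.0*I)
d - 1*216 = (-6 + 7*I) - 1*216 = (-6 + 7*I) - 216 = -222 + 7*I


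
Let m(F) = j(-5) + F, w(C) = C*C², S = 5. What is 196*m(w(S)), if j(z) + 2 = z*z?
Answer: 29008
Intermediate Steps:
j(z) = -2 + z² (j(z) = -2 + z*z = -2 + z²)
w(C) = C³
m(F) = 23 + F (m(F) = (-2 + (-5)²) + F = (-2 + 25) + F = 23 + F)
196*m(w(S)) = 196*(23 + 5³) = 196*(23 + 125) = 196*148 = 29008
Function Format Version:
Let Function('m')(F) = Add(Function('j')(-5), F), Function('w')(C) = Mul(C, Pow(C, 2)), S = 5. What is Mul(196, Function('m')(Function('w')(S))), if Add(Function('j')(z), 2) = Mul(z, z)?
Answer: 29008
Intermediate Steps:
Function('j')(z) = Add(-2, Pow(z, 2)) (Function('j')(z) = Add(-2, Mul(z, z)) = Add(-2, Pow(z, 2)))
Function('w')(C) = Pow(C, 3)
Function('m')(F) = Add(23, F) (Function('m')(F) = Add(Add(-2, Pow(-5, 2)), F) = Add(Add(-2, 25), F) = Add(23, F))
Mul(196, Function('m')(Function('w')(S))) = Mul(196, Add(23, Pow(5, 3))) = Mul(196, Add(23, 125)) = Mul(196, 148) = 29008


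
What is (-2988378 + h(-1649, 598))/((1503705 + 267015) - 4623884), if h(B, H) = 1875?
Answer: 2986503/2853164 ≈ 1.0467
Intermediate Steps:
(-2988378 + h(-1649, 598))/((1503705 + 267015) - 4623884) = (-2988378 + 1875)/((1503705 + 267015) - 4623884) = -2986503/(1770720 - 4623884) = -2986503/(-2853164) = -2986503*(-1/2853164) = 2986503/2853164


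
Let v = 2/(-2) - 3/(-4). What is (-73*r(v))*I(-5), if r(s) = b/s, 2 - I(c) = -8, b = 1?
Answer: 2920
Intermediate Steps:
I(c) = 10 (I(c) = 2 - 1*(-8) = 2 + 8 = 10)
v = -¼ (v = 2*(-½) - 3*(-¼) = -1 + ¾ = -¼ ≈ -0.25000)
r(s) = 1/s
(-73*r(v))*I(-5) = -73/(-¼)*10 = -73*(-4)*10 = 292*10 = 2920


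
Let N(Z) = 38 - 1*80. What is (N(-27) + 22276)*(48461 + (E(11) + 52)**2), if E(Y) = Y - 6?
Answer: 1149720140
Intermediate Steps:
E(Y) = -6 + Y
N(Z) = -42 (N(Z) = 38 - 80 = -42)
(N(-27) + 22276)*(48461 + (E(11) + 52)**2) = (-42 + 22276)*(48461 + ((-6 + 11) + 52)**2) = 22234*(48461 + (5 + 52)**2) = 22234*(48461 + 57**2) = 22234*(48461 + 3249) = 22234*51710 = 1149720140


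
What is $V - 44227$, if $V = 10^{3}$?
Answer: $-43227$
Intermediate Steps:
$V = 1000$
$V - 44227 = 1000 - 44227 = -43227$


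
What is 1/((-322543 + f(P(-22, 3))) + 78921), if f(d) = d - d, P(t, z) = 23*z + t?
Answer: -1/243622 ≈ -4.1047e-6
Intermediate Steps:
P(t, z) = t + 23*z
f(d) = 0
1/((-322543 + f(P(-22, 3))) + 78921) = 1/((-322543 + 0) + 78921) = 1/(-322543 + 78921) = 1/(-243622) = -1/243622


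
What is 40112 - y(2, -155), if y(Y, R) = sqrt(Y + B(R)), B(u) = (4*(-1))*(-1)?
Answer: 40112 - sqrt(6) ≈ 40110.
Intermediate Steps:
B(u) = 4 (B(u) = -4*(-1) = 4)
y(Y, R) = sqrt(4 + Y) (y(Y, R) = sqrt(Y + 4) = sqrt(4 + Y))
40112 - y(2, -155) = 40112 - sqrt(4 + 2) = 40112 - sqrt(6)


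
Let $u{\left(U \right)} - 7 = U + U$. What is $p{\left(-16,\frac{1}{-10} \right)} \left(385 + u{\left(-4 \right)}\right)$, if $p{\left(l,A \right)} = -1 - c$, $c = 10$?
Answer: $-4224$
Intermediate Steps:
$u{\left(U \right)} = 7 + 2 U$ ($u{\left(U \right)} = 7 + \left(U + U\right) = 7 + 2 U$)
$p{\left(l,A \right)} = -11$ ($p{\left(l,A \right)} = -1 - 10 = -11$)
$p{\left(-16,\frac{1}{-10} \right)} \left(385 + u{\left(-4 \right)}\right) = - 11 \left(385 + \left(7 + 2 \left(-4\right)\right)\right) = - 11 \left(385 + \left(7 - 8\right)\right) = - 11 \left(385 - 1\right) = \left(-11\right) 384 = -4224$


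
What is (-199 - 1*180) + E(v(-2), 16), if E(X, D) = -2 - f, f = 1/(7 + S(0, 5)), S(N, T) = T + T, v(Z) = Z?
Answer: -6478/17 ≈ -381.06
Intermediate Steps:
S(N, T) = 2*T
f = 1/17 (f = 1/(7 + 2*5) = 1/(7 + 10) = 1/17 ≈ 0.058824)
E(X, D) = -35/17 (E(X, D) = -2 - 1*1/17 = -2 - 1/17 = -35/17)
(-199 - 1*180) + E(v(-2), 16) = (-199 - 1*180) - 35/17 = (-199 - 180) - 35/17 = -379 - 35/17 = -6478/17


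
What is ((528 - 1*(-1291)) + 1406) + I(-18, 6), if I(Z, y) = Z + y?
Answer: 3213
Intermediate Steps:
((528 - 1*(-1291)) + 1406) + I(-18, 6) = ((528 - 1*(-1291)) + 1406) + (-18 + 6) = ((528 + 1291) + 1406) - 12 = (1819 + 1406) - 12 = 3225 - 12 = 3213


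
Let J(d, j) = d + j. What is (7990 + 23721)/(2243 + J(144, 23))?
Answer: 31711/2410 ≈ 13.158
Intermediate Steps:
(7990 + 23721)/(2243 + J(144, 23)) = (7990 + 23721)/(2243 + (144 + 23)) = 31711/(2243 + 167) = 31711/2410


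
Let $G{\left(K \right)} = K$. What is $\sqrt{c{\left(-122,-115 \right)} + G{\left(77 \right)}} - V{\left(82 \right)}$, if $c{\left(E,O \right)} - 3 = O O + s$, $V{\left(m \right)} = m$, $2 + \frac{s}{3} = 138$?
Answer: $-82 + \sqrt{13713} \approx 35.103$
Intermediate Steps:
$s = 408$ ($s = -6 + 3 \cdot 138 = -6 + 414 = 408$)
$c{\left(E,O \right)} = 411 + O^{2}$ ($c{\left(E,O \right)} = 3 + \left(O O + 408\right) = 3 + \left(O^{2} + 408\right) = 3 + \left(408 + O^{2}\right) = 411 + O^{2}$)
$\sqrt{c{\left(-122,-115 \right)} + G{\left(77 \right)}} - V{\left(82 \right)} = \sqrt{\left(411 + \left(-115\right)^{2}\right) + 77} - 82 = \sqrt{\left(411 + 13225\right) + 77} - 82 = \sqrt{13636 + 77} - 82 = \sqrt{13713} - 82 = -82 + \sqrt{13713}$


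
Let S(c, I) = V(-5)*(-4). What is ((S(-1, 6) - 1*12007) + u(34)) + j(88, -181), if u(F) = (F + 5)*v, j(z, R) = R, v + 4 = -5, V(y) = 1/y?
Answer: -62691/5 ≈ -12538.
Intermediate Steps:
V(y) = 1/y
v = -9 (v = -4 - 5 = -9)
S(c, I) = ⅘ (S(c, I) = -4/(-5) = -⅕*(-4) = ⅘)
u(F) = -45 - 9*F (u(F) = (F + 5)*(-9) = (5 + F)*(-9) = -45 - 9*F)
((S(-1, 6) - 1*12007) + u(34)) + j(88, -181) = ((⅘ - 1*12007) + (-45 - 9*34)) - 181 = ((⅘ - 12007) + (-45 - 306)) - 181 = (-60031/5 - 351) - 181 = -61786/5 - 181 = -62691/5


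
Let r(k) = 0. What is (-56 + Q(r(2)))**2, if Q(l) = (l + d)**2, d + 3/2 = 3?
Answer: 46225/16 ≈ 2889.1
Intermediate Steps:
d = 3/2 (d = -3/2 + 3 = 3/2 ≈ 1.5000)
Q(l) = (3/2 + l)**2 (Q(l) = (l + 3/2)**2 = (3/2 + l)**2)
(-56 + Q(r(2)))**2 = (-56 + (3 + 2*0)**2/4)**2 = (-56 + (3 + 0)**2/4)**2 = (-56 + (1/4)*3**2)**2 = (-56 + (1/4)*9)**2 = (-56 + 9/4)**2 = (-215/4)**2 = 46225/16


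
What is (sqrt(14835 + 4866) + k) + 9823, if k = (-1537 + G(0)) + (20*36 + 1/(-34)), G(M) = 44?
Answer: 307699/34 + 3*sqrt(2189) ≈ 9190.3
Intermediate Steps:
k = -26283/34 (k = (-1537 + 44) + (20*36 + 1/(-34)) = -1493 + (720 - 1/34) = -1493 + 24479/34 = -26283/34 ≈ -773.03)
(sqrt(14835 + 4866) + k) + 9823 = (sqrt(14835 + 4866) - 26283/34) + 9823 = (sqrt(19701) - 26283/34) + 9823 = (3*sqrt(2189) - 26283/34) + 9823 = (-26283/34 + 3*sqrt(2189)) + 9823 = 307699/34 + 3*sqrt(2189)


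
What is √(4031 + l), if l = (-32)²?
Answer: √5055 ≈ 71.099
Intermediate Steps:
l = 1024
√(4031 + l) = √(4031 + 1024) = √5055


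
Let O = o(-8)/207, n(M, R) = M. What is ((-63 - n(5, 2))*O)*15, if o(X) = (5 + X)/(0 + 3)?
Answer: 340/69 ≈ 4.9275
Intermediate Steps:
o(X) = 5/3 + X/3 (o(X) = (5 + X)/3 = (5 + X)*(⅓) = 5/3 + X/3)
O = -1/207 (O = (5/3 + (⅓)*(-8))/207 = (5/3 - 8/3)*(1/207) = -1*1/207 = -1/207 ≈ -0.0048309)
((-63 - n(5, 2))*O)*15 = ((-63 - 1*5)*(-1/207))*15 = ((-63 - 5)*(-1/207))*15 = -68*(-1/207)*15 = (68/207)*15 = 340/69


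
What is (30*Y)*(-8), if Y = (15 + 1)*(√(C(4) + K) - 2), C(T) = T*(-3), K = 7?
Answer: 7680 - 3840*I*√5 ≈ 7680.0 - 8586.5*I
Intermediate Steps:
C(T) = -3*T
Y = -32 + 16*I*√5 (Y = (15 + 1)*(√(-3*4 + 7) - 2) = 16*(√(-12 + 7) - 2) = 16*(√(-5) - 2) = 16*(I*√5 - 2) = 16*(-2 + I*√5) = -32 + 16*I*√5 ≈ -32.0 + 35.777*I)
(30*Y)*(-8) = (30*(-32 + 16*I*√5))*(-8) = (-960 + 480*I*√5)*(-8) = 7680 - 3840*I*√5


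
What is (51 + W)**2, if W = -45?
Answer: 36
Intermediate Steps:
(51 + W)**2 = (51 - 45)**2 = 6**2 = 36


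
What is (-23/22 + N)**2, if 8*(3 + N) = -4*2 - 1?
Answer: 207025/7744 ≈ 26.734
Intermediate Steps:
N = -33/8 (N = -3 + (-4*2 - 1)/8 = -3 + (-8 - 1)/8 = -3 + (1/8)*(-9) = -3 - 9/8 = -33/8 ≈ -4.1250)
(-23/22 + N)**2 = (-23/22 - 33/8)**2 = (-455/88)**2 = 207025/7744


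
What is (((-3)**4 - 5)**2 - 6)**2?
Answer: 33292900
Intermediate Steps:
(((-3)**4 - 5)**2 - 6)**2 = ((81 - 5)**2 - 6)**2 = (76**2 - 6)**2 = (5776 - 6)**2 = 5770**2 = 33292900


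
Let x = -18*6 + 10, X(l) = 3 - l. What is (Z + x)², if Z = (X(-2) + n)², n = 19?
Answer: 228484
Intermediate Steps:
x = -98 (x = -108 + 10 = -98)
Z = 576 (Z = ((3 - 1*(-2)) + 19)² = ((3 + 2) + 19)² = (5 + 19)² = 24² = 576)
(Z + x)² = (576 - 98)² = 478² = 228484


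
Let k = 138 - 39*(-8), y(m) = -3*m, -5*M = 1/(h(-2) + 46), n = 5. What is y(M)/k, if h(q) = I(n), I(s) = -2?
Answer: 1/33000 ≈ 3.0303e-5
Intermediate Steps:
h(q) = -2
M = -1/220 (M = -1/(5*(-2 + 46)) = -⅕/44 = -⅕*1/44 = -1/220 ≈ -0.0045455)
k = 450 (k = 138 + 312 = 450)
y(M)/k = -3*(-1/220)/450 = (3/220)*(1/450) = 1/33000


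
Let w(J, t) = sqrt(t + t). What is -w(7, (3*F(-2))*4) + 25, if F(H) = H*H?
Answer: 25 - 4*sqrt(6) ≈ 15.202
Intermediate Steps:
F(H) = H**2
w(J, t) = sqrt(2)*sqrt(t) (w(J, t) = sqrt(2*t) = sqrt(2)*sqrt(t))
-w(7, (3*F(-2))*4) + 25 = -sqrt(2)*sqrt((3*(-2)**2)*4) + 25 = -sqrt(2)*sqrt((3*4)*4) + 25 = -sqrt(2)*sqrt(12*4) + 25 = -sqrt(2)*sqrt(48) + 25 = -sqrt(2)*4*sqrt(3) + 25 = -4*sqrt(6) + 25 = 25 - 4*sqrt(6)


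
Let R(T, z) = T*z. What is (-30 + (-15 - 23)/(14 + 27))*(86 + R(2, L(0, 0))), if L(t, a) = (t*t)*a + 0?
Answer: -109048/41 ≈ -2659.7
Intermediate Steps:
L(t, a) = a*t**2 (L(t, a) = t**2*a + 0 = a*t**2 + 0 = a*t**2)
(-30 + (-15 - 23)/(14 + 27))*(86 + R(2, L(0, 0))) = (-30 + (-15 - 23)/(14 + 27))*(86 + 2*(0*0**2)) = (-30 - 38/41)*(86 + 2*(0*0)) = (-30 - 38*1/41)*(86 + 2*0) = (-30 - 38/41)*(86 + 0) = -1268/41*86 = -109048/41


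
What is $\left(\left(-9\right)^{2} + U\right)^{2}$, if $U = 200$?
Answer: $78961$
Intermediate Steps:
$\left(\left(-9\right)^{2} + U\right)^{2} = \left(\left(-9\right)^{2} + 200\right)^{2} = \left(81 + 200\right)^{2} = 281^{2} = 78961$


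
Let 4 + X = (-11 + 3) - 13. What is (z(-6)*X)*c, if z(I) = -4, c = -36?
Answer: -3600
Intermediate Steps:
X = -25 (X = -4 + ((-11 + 3) - 13) = -4 + (-8 - 13) = -4 - 21 = -25)
(z(-6)*X)*c = -4*(-25)*(-36) = 100*(-36) = -3600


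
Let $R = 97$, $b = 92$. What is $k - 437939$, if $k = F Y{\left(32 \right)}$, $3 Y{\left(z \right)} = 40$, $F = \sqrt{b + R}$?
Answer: $-437939 + 40 \sqrt{21} \approx -4.3776 \cdot 10^{5}$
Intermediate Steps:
$F = 3 \sqrt{21}$ ($F = \sqrt{92 + 97} = \sqrt{189} = 3 \sqrt{21} \approx 13.748$)
$Y{\left(z \right)} = \frac{40}{3}$ ($Y{\left(z \right)} = \frac{1}{3} \cdot 40 = \frac{40}{3}$)
$k = 40 \sqrt{21}$ ($k = 3 \sqrt{21} \cdot \frac{40}{3} = 40 \sqrt{21} \approx 183.3$)
$k - 437939 = 40 \sqrt{21} - 437939 = -437939 + 40 \sqrt{21}$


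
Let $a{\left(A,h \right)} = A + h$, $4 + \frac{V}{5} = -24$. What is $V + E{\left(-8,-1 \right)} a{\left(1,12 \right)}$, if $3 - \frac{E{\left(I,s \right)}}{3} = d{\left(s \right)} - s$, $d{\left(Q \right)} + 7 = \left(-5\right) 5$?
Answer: $1186$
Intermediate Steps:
$d{\left(Q \right)} = -32$ ($d{\left(Q \right)} = -7 - 25 = -32$)
$V = -140$ ($V = -20 + 5 \left(-24\right) = -20 - 120 = -140$)
$E{\left(I,s \right)} = 105 + 3 s$ ($E{\left(I,s \right)} = 9 - 3 \left(-32 - s\right) = 9 + \left(96 + 3 s\right) = 105 + 3 s$)
$V + E{\left(-8,-1 \right)} a{\left(1,12 \right)} = -140 + \left(105 + 3 \left(-1\right)\right) \left(1 + 12\right) = -140 + \left(105 - 3\right) 13 = -140 + 102 \cdot 13 = -140 + 1326 = 1186$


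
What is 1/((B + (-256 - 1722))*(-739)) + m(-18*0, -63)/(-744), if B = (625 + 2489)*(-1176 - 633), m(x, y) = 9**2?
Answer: -28109806291/258193776872 ≈ -0.10887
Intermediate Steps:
m(x, y) = 81
B = -5633226 (B = 3114*(-1809) = -5633226)
1/((B + (-256 - 1722))*(-739)) + m(-18*0, -63)/(-744) = 1/(-5633226 + (-256 - 1722)*(-739)) + 81/(-744) = -1/739/(-5633226 - 1978) + 81*(-1/744) = -1/739/(-5635204) - 27/248 = -1/5635204*(-1/739) - 27/248 = 1/4164415756 - 27/248 = -28109806291/258193776872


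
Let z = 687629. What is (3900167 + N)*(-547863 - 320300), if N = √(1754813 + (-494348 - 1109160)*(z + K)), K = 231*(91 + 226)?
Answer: -3385980683221 - 868163*I*√1220036928035 ≈ -3.386e+12 - 9.5893e+11*I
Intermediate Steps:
K = 73227 (K = 231*317 = 73227)
N = I*√1220036928035 (N = √(1754813 + (-494348 - 1109160)*(687629 + 73227)) = √(1754813 - 1603508*760856) = √(1754813 - 1220038682848) = √(-1220036928035) = I*√1220036928035 ≈ 1.1046e+6*I)
(3900167 + N)*(-547863 - 320300) = (3900167 + I*√1220036928035)*(-547863 - 320300) = (3900167 + I*√1220036928035)*(-868163) = -3385980683221 - 868163*I*√1220036928035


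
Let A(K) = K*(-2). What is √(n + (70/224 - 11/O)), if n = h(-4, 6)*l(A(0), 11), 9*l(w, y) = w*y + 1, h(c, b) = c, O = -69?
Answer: √2093/276 ≈ 0.16576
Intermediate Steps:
A(K) = -2*K
l(w, y) = ⅑ + w*y/9 (l(w, y) = (w*y + 1)/9 = (1 + w*y)/9 = ⅑ + w*y/9)
n = -4/9 (n = -4*(⅑ + (⅑)*(-2*0)*11) = -4*(⅑ + (⅑)*0*11) = -4*(⅑ + 0) = -4*⅑ = -4/9 ≈ -0.44444)
√(n + (70/224 - 11/O)) = √(-4/9 + (70/224 - 11/(-69))) = √(-4/9 + (70*(1/224) - 11*(-1/69))) = √(-4/9 + (5/16 + 11/69)) = √(-4/9 + 521/1104) = √(91/3312) = √2093/276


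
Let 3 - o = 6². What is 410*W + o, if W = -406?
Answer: -166493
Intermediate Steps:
o = -33 (o = 3 - 1*6² = 3 - 1*36 = 3 - 36 = -33)
410*W + o = 410*(-406) - 33 = -166460 - 33 = -166493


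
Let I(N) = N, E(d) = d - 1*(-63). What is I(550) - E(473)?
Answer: 14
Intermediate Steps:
E(d) = 63 + d (E(d) = d + 63 = 63 + d)
I(550) - E(473) = 550 - (63 + 473) = 550 - 1*536 = 550 - 536 = 14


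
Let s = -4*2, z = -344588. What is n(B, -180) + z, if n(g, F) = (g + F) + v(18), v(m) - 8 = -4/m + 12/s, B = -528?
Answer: -6215215/18 ≈ -3.4529e+5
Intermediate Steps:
s = -8
v(m) = 13/2 - 4/m (v(m) = 8 + (-4/m + 12/(-8)) = 8 + (-4/m + 12*(-⅛)) = 8 + (-4/m - 3/2) = 8 + (-3/2 - 4/m) = 13/2 - 4/m)
n(g, F) = 113/18 + F + g (n(g, F) = (g + F) + (13/2 - 4/18) = (F + g) + (13/2 - 4*1/18) = (F + g) + (13/2 - 2/9) = (F + g) + 113/18 = 113/18 + F + g)
n(B, -180) + z = (113/18 - 180 - 528) - 344588 = -12631/18 - 344588 = -6215215/18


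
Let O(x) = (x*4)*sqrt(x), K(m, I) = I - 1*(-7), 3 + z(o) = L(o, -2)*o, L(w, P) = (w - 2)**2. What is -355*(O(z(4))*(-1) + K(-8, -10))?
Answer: 1065 + 18460*sqrt(13) ≈ 67624.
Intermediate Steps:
L(w, P) = (-2 + w)**2
z(o) = -3 + o*(-2 + o)**2 (z(o) = -3 + (-2 + o)**2*o = -3 + o*(-2 + o)**2)
K(m, I) = 7 + I (K(m, I) = I + 7 = 7 + I)
O(x) = 4*x**(3/2) (O(x) = (4*x)*sqrt(x) = 4*x**(3/2))
-355*(O(z(4))*(-1) + K(-8, -10)) = -355*((4*(-3 + 4*(-2 + 4)**2)**(3/2))*(-1) + (7 - 10)) = -355*((4*(-3 + 4*2**2)**(3/2))*(-1) - 3) = -355*((4*(-3 + 4*4)**(3/2))*(-1) - 3) = -355*((4*(-3 + 16)**(3/2))*(-1) - 3) = -355*((4*13**(3/2))*(-1) - 3) = -355*((4*(13*sqrt(13)))*(-1) - 3) = -355*((52*sqrt(13))*(-1) - 3) = -355*(-52*sqrt(13) - 3) = -355*(-3 - 52*sqrt(13)) = 1065 + 18460*sqrt(13)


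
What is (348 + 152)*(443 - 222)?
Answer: 110500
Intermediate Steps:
(348 + 152)*(443 - 222) = 500*221 = 110500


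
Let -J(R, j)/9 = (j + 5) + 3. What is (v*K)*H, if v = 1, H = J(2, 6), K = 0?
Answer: 0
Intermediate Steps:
J(R, j) = -72 - 9*j (J(R, j) = -9*((j + 5) + 3) = -9*((5 + j) + 3) = -9*(8 + j) = -72 - 9*j)
H = -126 (H = -72 - 9*6 = -72 - 54 = -126)
(v*K)*H = (1*0)*(-126) = 0*(-126) = 0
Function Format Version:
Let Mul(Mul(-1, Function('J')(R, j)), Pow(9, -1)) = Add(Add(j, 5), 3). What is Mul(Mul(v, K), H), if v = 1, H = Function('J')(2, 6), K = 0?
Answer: 0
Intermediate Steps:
Function('J')(R, j) = Add(-72, Mul(-9, j)) (Function('J')(R, j) = Mul(-9, Add(Add(j, 5), 3)) = Mul(-9, Add(Add(5, j), 3)) = Mul(-9, Add(8, j)) = Add(-72, Mul(-9, j)))
H = -126 (H = Add(-72, Mul(-9, 6)) = Add(-72, -54) = -126)
Mul(Mul(v, K), H) = Mul(Mul(1, 0), -126) = Mul(0, -126) = 0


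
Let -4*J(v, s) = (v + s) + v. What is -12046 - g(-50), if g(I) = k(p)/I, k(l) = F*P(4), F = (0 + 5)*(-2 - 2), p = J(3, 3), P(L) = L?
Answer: -60238/5 ≈ -12048.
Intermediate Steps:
J(v, s) = -v/2 - s/4 (J(v, s) = -((v + s) + v)/4 = -((s + v) + v)/4 = -(s + 2*v)/4 = -v/2 - s/4)
p = -9/4 (p = -½*3 - ¼*3 = -3/2 - ¾ = -9/4 ≈ -2.2500)
F = -20 (F = 5*(-4) = -20)
k(l) = -80 (k(l) = -20*4 = -80)
g(I) = -80/I
-12046 - g(-50) = -12046 - (-80)/(-50) = -12046 - (-80)*(-1)/50 = -12046 - 1*8/5 = -12046 - 8/5 = -60238/5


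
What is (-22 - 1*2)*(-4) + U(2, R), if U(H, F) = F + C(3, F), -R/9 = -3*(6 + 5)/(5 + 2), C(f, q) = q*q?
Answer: 94992/49 ≈ 1938.6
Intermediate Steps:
C(f, q) = q**2
R = 297/7 (R = -(-27)*(6 + 5)/(5 + 2) = -(-27)*11/7 = -9*(-33/7) = 297/7 ≈ 42.429)
U(H, F) = F + F**2
(-22 - 1*2)*(-4) + U(2, R) = (-22 - 1*2)*(-4) + 297*(1 + 297/7)/7 = (-22 - 2)*(-4) + (297/7)*(304/7) = -24*(-4) + 90288/49 = 96 + 90288/49 = 94992/49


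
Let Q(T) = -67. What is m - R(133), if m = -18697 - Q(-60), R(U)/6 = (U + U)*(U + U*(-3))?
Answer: 405906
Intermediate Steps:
R(U) = -24*U**2 (R(U) = 6*((U + U)*(U + U*(-3))) = 6*((2*U)*(U - 3*U)) = 6*((2*U)*(-2*U)) = 6*(-4*U**2) = -24*U**2)
m = -18630 (m = -18697 - 1*(-67) = -18697 + 67 = -18630)
m - R(133) = -18630 - (-24)*133**2 = -18630 - (-24)*17689 = -18630 - 1*(-424536) = -18630 + 424536 = 405906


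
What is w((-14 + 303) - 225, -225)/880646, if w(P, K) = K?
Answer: -225/880646 ≈ -0.00025549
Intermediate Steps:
w((-14 + 303) - 225, -225)/880646 = -225/880646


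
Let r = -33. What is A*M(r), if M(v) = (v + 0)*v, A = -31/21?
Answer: -11253/7 ≈ -1607.6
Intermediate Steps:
A = -31/21 (A = -31*1/21 = -31/21 ≈ -1.4762)
M(v) = v² (M(v) = v*v = v²)
A*M(r) = -31/21*(-33)² = -31/21*1089 = -11253/7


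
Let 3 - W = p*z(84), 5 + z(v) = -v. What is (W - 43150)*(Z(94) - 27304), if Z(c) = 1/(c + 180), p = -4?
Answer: 325458776385/274 ≈ 1.1878e+9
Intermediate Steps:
Z(c) = 1/(180 + c)
z(v) = -5 - v
W = -353 (W = 3 - (-4)*(-5 - 1*84) = 3 - (-4)*(-5 - 84) = 3 - (-4)*(-89) = 3 - 1*356 = 3 - 356 = -353)
(W - 43150)*(Z(94) - 27304) = (-353 - 43150)*(1/(180 + 94) - 27304) = -43503*(1/274 - 27304) = -43503*(-7481295/274) = 325458776385/274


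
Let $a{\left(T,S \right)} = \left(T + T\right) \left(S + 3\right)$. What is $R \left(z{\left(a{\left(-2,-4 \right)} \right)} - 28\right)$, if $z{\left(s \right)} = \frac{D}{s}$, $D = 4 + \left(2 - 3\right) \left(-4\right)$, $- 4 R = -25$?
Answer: $- \frac{325}{2} \approx -162.5$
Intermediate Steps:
$a{\left(T,S \right)} = 2 T \left(3 + S\right)$
$R = \frac{25}{4}$ ($R = \left(- \frac{1}{4}\right) \left(-25\right) = \frac{25}{4} \approx 6.25$)
$D = 8$ ($D = 4 + \left(2 - 3\right) \left(-4\right) = 4 - -4 = 4 + 4 = 8$)
$z{\left(s \right)} = \frac{8}{s}$
$R \left(z{\left(a{\left(-2,-4 \right)} \right)} - 28\right) = \frac{25 \left(\frac{8}{2 \left(-2\right) \left(3 - 4\right)} - 28\right)}{4} = \frac{25 \left(\frac{8}{2 \left(-2\right) \left(-1\right)} - 28\right)}{4} = \frac{25 \left(\frac{8}{4} - 28\right)}{4} = \frac{25 \left(8 \cdot \frac{1}{4} - 28\right)}{4} = \frac{25 \left(2 - 28\right)}{4} = \frac{25}{4} \left(-26\right) = - \frac{325}{2}$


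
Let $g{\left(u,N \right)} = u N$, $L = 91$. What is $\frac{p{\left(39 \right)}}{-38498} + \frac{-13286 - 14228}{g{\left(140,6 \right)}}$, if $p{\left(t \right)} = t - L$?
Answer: $- \frac{264797573}{8084580} \approx -32.753$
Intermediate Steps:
$g{\left(u,N \right)} = N u$
$p{\left(t \right)} = -91 + t$ ($p{\left(t \right)} = t - 91 = -91 + t$)
$\frac{p{\left(39 \right)}}{-38498} + \frac{-13286 - 14228}{g{\left(140,6 \right)}} = \frac{-91 + 39}{-38498} + \frac{-13286 - 14228}{6 \cdot 140} = \left(-52\right) \left(- \frac{1}{38498}\right) - \frac{27514}{840} = \frac{26}{19249} - \frac{13757}{420} = - \frac{264797573}{8084580}$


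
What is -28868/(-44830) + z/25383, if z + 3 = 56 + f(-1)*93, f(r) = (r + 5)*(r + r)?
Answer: 350889457/568959945 ≈ 0.61672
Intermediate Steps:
f(r) = 2*r*(5 + r) (f(r) = (5 + r)*(2*r) = 2*r*(5 + r))
z = -691 (z = -3 + (56 + (2*(-1)*(5 - 1))*93) = -3 + (56 + (2*(-1)*4)*93) = -3 + (56 - 8*93) = -3 + (56 - 744) = -3 - 688 = -691)
-28868/(-44830) + z/25383 = -28868/(-44830) - 691/25383 = -28868*(-1/44830) - 691*1/25383 = 14434/22415 - 691/25383 = 350889457/568959945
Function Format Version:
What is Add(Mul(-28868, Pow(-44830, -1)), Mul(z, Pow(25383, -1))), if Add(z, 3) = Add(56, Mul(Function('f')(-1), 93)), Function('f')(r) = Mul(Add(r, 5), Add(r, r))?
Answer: Rational(350889457, 568959945) ≈ 0.61672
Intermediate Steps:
Function('f')(r) = Mul(2, r, Add(5, r)) (Function('f')(r) = Mul(Add(5, r), Mul(2, r)) = Mul(2, r, Add(5, r)))
z = -691 (z = Add(-3, Add(56, Mul(Mul(2, -1, Add(5, -1)), 93))) = Add(-3, Add(56, Mul(Mul(2, -1, 4), 93))) = Add(-3, Add(56, Mul(-8, 93))) = Add(-3, Add(56, -744)) = Add(-3, -688) = -691)
Add(Mul(-28868, Pow(-44830, -1)), Mul(z, Pow(25383, -1))) = Add(Mul(-28868, Pow(-44830, -1)), Mul(-691, Pow(25383, -1))) = Add(Mul(-28868, Rational(-1, 44830)), Mul(-691, Rational(1, 25383))) = Add(Rational(14434, 22415), Rational(-691, 25383)) = Rational(350889457, 568959945)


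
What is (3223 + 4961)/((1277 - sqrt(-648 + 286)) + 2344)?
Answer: 29634264/13112003 + 8184*I*sqrt(362)/13112003 ≈ 2.2601 + 0.011875*I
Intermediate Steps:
(3223 + 4961)/((1277 - sqrt(-648 + 286)) + 2344) = 8184/((1277 - sqrt(-362)) + 2344) = 8184/((1277 - I*sqrt(362)) + 2344) = 8184/(3621 - I*sqrt(362))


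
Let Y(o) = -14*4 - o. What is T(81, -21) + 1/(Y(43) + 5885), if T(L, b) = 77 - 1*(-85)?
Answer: 937333/5786 ≈ 162.00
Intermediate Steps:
T(L, b) = 162 (T(L, b) = 77 + 85 = 162)
Y(o) = -56 - o
T(81, -21) + 1/(Y(43) + 5885) = 162 + 1/((-56 - 1*43) + 5885) = 162 + 1/((-56 - 43) + 5885) = 162 + 1/(-99 + 5885) = 162 + 1/5786 = 937333/5786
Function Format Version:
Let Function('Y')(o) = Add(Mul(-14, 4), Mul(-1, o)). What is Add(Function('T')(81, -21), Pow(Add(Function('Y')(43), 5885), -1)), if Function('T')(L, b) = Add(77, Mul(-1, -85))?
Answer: Rational(937333, 5786) ≈ 162.00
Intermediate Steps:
Function('T')(L, b) = 162 (Function('T')(L, b) = Add(77, 85) = 162)
Function('Y')(o) = Add(-56, Mul(-1, o))
Add(Function('T')(81, -21), Pow(Add(Function('Y')(43), 5885), -1)) = Add(162, Pow(Add(Add(-56, Mul(-1, 43)), 5885), -1)) = Add(162, Pow(Add(Add(-56, -43), 5885), -1)) = Add(162, Pow(Add(-99, 5885), -1)) = Add(162, Pow(5786, -1)) = Add(162, Rational(1, 5786)) = Rational(937333, 5786)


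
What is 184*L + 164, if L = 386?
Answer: 71188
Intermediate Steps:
184*L + 164 = 184*386 + 164 = 71024 + 164 = 71188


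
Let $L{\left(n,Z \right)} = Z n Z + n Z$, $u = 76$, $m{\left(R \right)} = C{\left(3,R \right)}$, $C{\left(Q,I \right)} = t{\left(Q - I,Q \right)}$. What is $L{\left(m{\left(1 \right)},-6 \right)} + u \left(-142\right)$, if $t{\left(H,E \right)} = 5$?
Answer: $-10642$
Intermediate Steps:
$C{\left(Q,I \right)} = 5$
$m{\left(R \right)} = 5$
$L{\left(n,Z \right)} = Z n + n Z^{2}$ ($L{\left(n,Z \right)} = n Z^{2} + Z n = Z n + n Z^{2}$)
$L{\left(m{\left(1 \right)},-6 \right)} + u \left(-142\right) = \left(-6\right) 5 \left(1 - 6\right) + 76 \left(-142\right) = \left(-6\right) 5 \left(-5\right) - 10792 = 150 - 10792 = -10642$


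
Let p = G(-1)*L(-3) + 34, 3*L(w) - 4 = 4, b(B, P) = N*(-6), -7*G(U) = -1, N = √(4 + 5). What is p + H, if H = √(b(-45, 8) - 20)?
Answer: 722/21 + I*√38 ≈ 34.381 + 6.1644*I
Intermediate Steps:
N = 3 (N = √9 = 3)
G(U) = ⅐ (G(U) = -⅐*(-1) = ⅐)
b(B, P) = -18 (b(B, P) = 3*(-6) = -18)
L(w) = 8/3 (L(w) = 4/3 + (⅓)*4 = 4/3 + 4/3 = 8/3)
p = 722/21 (p = (⅐)*(8/3) + 34 = 8/21 + 34 = 722/21 ≈ 34.381)
H = I*√38 (H = √(-18 - 20) = √(-38) = I*√38 ≈ 6.1644*I)
p + H = 722/21 + I*√38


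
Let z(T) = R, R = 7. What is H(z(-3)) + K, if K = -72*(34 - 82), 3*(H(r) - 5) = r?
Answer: 10390/3 ≈ 3463.3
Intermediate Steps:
z(T) = 7
H(r) = 5 + r/3
K = 3456 (K = -72*(-48) = 3456)
H(z(-3)) + K = (5 + (⅓)*7) + 3456 = (5 + 7/3) + 3456 = 22/3 + 3456 = 10390/3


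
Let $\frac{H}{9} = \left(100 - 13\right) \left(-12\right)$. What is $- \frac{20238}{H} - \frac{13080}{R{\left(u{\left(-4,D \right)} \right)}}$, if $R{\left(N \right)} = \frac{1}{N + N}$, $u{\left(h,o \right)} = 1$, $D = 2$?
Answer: $- \frac{40963187}{1566} \approx -26158.0$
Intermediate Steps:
$H = -9396$ ($H = 9 \left(100 - 13\right) \left(-12\right) = 9 \cdot 87 \left(-12\right) = 9 \left(-1044\right) = -9396$)
$R{\left(N \right)} = \frac{1}{2 N}$
$- \frac{20238}{H} - \frac{13080}{R{\left(u{\left(-4,D \right)} \right)}} = - \frac{20238}{-9396} - \frac{13080}{\frac{1}{2} \cdot 1^{-1}} = \left(-20238\right) \left(- \frac{1}{9396}\right) - \frac{13080}{\frac{1}{2} \cdot 1} = \frac{3373}{1566} - 13080 \frac{1}{\frac{1}{2}} = \frac{3373}{1566} - 26160 = - \frac{40963187}{1566}$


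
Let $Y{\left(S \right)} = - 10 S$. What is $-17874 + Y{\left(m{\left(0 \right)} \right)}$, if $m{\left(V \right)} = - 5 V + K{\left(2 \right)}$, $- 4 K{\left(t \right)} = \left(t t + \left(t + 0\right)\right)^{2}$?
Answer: $-17784$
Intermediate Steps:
$K{\left(t \right)} = - \frac{\left(t + t^{2}\right)^{2}}{4}$ ($K{\left(t \right)} = - \frac{\left(t t + \left(t + 0\right)\right)^{2}}{4} = - \frac{\left(t^{2} + t\right)^{2}}{4} = - \frac{\left(t + t^{2}\right)^{2}}{4}$)
$m{\left(V \right)} = -9 - 5 V$ ($m{\left(V \right)} = - 5 V - \frac{2^{2} \left(1 + 2\right)^{2}}{4} = - 5 V - 1 \cdot 3^{2} = - 5 V - 1 \cdot 9 = - 5 V - 9 = -9 - 5 V$)
$-17874 + Y{\left(m{\left(0 \right)} \right)} = -17874 - 10 \left(-9 - 0\right) = -17874 - 10 \left(-9 + 0\right) = -17874 - -90 = -17874 + 90 = -17784$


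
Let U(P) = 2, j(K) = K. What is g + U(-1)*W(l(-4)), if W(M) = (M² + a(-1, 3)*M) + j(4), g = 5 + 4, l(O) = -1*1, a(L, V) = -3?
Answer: 25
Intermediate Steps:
l(O) = -1
g = 9
W(M) = 4 + M² - 3*M (W(M) = (M² - 3*M) + 4 = 4 + M² - 3*M)
g + U(-1)*W(l(-4)) = 9 + 2*(4 + (-1)² - 3*(-1)) = 9 + 2*(4 + 1 + 3) = 9 + 2*8 = 9 + 16 = 25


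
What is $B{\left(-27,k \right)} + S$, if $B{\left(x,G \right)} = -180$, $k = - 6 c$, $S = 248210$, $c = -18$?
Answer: $248030$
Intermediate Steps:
$k = 108$ ($k = \left(-6\right) \left(-18\right) = 108$)
$B{\left(-27,k \right)} + S = -180 + 248210 = 248030$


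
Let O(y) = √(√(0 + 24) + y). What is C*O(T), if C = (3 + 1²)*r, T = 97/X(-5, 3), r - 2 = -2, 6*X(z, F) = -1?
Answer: 0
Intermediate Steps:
X(z, F) = -⅙ (X(z, F) = (⅙)*(-1) = -⅙)
r = 0 (r = 2 - 2 = 0)
T = -582 (T = 97/(-⅙) = 97*(-6) = -582)
C = 0 (C = (3 + 1²)*0 = (3 + 1)*0 = 4*0 = 0)
O(y) = √(y + 2*√6) (O(y) = √(√24 + y) = √(2*√6 + y) = √(y + 2*√6))
C*O(T) = 0*√(-582 + 2*√6) = 0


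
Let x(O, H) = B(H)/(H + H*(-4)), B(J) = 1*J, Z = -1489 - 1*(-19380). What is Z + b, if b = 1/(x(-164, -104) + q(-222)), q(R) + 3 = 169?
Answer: 8891830/497 ≈ 17891.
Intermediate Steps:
Z = 17891 (Z = -1489 + 19380 = 17891)
B(J) = J
x(O, H) = -⅓ (x(O, H) = H/(H + H*(-4)) = H/(H - 4*H) = H/((-3*H)) = H*(-1/(3*H)) = -⅓)
q(R) = 166 (q(R) = -3 + 169 = 166)
b = 3/497 (b = 1/(-⅓ + 166) = 1/(497/3) = 3/497 ≈ 0.0060362)
Z + b = 17891 + 3/497 = 8891830/497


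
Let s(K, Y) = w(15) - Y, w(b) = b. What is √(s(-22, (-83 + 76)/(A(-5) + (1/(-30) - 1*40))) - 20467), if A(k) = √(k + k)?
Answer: √2*√((12281531 - 306780*I*√10)/(-1201 + 30*I*√10)) ≈ 4.799e-5 - 143.01*I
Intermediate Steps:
A(k) = √2*√k (A(k) = √(2*k) = √2*√k)
s(K, Y) = 15 - Y
√(s(-22, (-83 + 76)/(A(-5) + (1/(-30) - 1*40))) - 20467) = √((15 - (-83 + 76)/(√2*√(-5) + (1/(-30) - 1*40))) - 20467) = √((15 - (-7)/(√2*(I*√5) + (-1/30 - 40))) - 20467) = √((15 - (-7)/(I*√10 - 1201/30)) - 20467) = √((15 - (-7)/(-1201/30 + I*√10)) - 20467) = √((15 + 7/(-1201/30 + I*√10)) - 20467) = √(-20452 + 7/(-1201/30 + I*√10))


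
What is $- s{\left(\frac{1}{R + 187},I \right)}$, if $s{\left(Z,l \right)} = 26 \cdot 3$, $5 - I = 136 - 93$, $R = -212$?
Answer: $-78$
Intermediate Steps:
$I = -38$ ($I = 5 - \left(136 - 93\right) = 5 - 43 = -38$)
$s{\left(Z,l \right)} = 78$
$- s{\left(\frac{1}{R + 187},I \right)} = \left(-1\right) 78 = -78$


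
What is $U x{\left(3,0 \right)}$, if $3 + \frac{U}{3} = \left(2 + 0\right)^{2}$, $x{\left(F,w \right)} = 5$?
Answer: $15$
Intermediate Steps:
$U = 3$ ($U = -9 + 3 \left(2 + 0\right)^{2} = -9 + 3 \cdot 2^{2} = -9 + 3 \cdot 4 = -9 + 12 = 3$)
$U x{\left(3,0 \right)} = 3 \cdot 5 = 15$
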